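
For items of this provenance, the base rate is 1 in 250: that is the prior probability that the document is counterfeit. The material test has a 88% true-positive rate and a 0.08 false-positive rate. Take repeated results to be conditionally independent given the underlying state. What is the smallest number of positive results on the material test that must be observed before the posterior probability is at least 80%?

Prior odds = 0.004/0.996 = 1/249.
Likelihood ratio of a positive result = 0.88/0.08 = 11.
Target odds: 0.8 ÷ 0.2 = 4.
Need (1/249) × 11ⁿ ≥ 4, i.e. 11ⁿ ≥ 996.
11² = 121 falls short of 996 but 11³ = 1331 reaches it, so n = 3.

3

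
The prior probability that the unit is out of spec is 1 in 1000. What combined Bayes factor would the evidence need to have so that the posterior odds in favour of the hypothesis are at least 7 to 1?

6993

Prior odds = 0.001/0.999 = 1/999.
Target odds = 7.
Required Bayes factor = 7 ÷ (1/999) = 6993.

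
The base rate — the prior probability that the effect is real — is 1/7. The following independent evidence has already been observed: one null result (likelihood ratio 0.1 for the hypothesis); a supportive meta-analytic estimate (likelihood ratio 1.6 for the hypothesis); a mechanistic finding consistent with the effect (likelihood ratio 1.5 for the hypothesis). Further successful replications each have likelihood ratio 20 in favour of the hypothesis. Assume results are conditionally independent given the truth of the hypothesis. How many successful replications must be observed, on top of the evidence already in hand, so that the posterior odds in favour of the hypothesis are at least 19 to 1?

3

Prior odds = (1/7)/(6/7) = 1/6.
Combined Bayes factor of the evidence already in hand = 0.1 × 1.6 × 1.5 = 0.24.
Odds after that evidence = (1/6) × 0.24 = 0.04.
Target odds = 19.
Need 20ⁿ ≥ 19 ÷ 0.04 = 475.
20² = 400 falls short of 475 but 20³ = 8000 reaches it, so n = 3.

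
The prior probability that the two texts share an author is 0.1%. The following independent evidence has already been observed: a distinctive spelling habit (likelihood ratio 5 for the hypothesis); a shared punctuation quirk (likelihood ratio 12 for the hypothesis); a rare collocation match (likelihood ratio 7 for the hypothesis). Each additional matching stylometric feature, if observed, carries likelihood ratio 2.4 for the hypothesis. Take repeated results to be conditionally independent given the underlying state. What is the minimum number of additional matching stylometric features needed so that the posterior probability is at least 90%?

Prior odds = 0.001/0.999 = 1/999.
Combined Bayes factor of the evidence already in hand = 5 × 12 × 7 = 420.
Odds after that evidence = (1/999) × 420 = 140/333.
Target odds = 0.9/0.1 = 9.
Need 2.4ⁿ ≥ 9 ÷ (140/333) = 2997/140.
2.4³ = 13.824 falls short of 2997/140 but 2.4⁴ = 33.1776 reaches it, so n = 4.

4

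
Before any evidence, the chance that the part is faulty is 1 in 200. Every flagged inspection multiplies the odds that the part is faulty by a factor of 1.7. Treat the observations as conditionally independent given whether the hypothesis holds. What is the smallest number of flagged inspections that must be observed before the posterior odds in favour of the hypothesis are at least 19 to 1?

16

Prior odds: 0.005 ÷ 0.995 = 1/199.
Likelihood ratio per flagged inspection = 1.7.
Target odds = 19.
Need (1/199) × 1.7ⁿ ≥ 19, i.e. 1.7ⁿ ≥ 3781.
1.7¹⁵ ≈2862.42 falls short of 3781 but 1.7¹⁶ ≈4866.12 reaches it, so n = 16.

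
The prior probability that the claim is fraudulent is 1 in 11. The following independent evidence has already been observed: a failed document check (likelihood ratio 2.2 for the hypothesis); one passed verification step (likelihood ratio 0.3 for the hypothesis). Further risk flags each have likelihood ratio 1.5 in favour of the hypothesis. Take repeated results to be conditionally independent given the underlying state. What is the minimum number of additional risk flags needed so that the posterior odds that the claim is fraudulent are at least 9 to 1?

Prior odds = (1/11)/(10/11) = 0.1.
Combined Bayes factor of the evidence already in hand = 2.2 × 0.3 = 0.66.
Odds after that evidence = 0.1 × 0.66 = 0.066.
Target odds = 9.
Need 1.5ⁿ ≥ 9 ÷ 0.066 = 1500/11.
1.5¹² = 531441/4096 falls short of 1500/11 but 1.5¹³ = 1594323/8192 reaches it, so n = 13.

13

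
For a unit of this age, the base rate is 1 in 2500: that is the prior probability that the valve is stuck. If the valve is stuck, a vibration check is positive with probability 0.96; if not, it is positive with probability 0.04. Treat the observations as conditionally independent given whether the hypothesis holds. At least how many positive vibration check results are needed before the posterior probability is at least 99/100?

Prior odds = 0.0004/0.9996 = 1/2499.
Likelihood ratio of a positive = 0.96/0.04 = 24.
Target posterior odds = 0.99/0.01 = 99.
Require 24ⁿ ≥ 99 ÷ (1/2499) = 247401.
24³ = 13824 falls short of 247401 but 24⁴ = 331776 reaches it, so n = 4.

4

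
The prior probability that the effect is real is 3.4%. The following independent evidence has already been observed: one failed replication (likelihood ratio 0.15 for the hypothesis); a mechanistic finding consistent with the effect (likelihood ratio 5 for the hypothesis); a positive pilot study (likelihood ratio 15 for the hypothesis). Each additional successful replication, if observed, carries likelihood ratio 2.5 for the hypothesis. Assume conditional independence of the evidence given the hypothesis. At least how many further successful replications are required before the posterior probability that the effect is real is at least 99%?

Prior odds = 0.034/0.966 = 17/483.
Combined Bayes factor of the evidence already in hand = 0.15 × 5 × 15 = 11.25.
Odds after that evidence = (17/483) × 11.25 = 255/644.
Target odds = 0.99/0.01 = 99.
Need 2.5ⁿ ≥ 99 ÷ (255/644) = 21252/85.
2.5⁶ = 244.140625 falls short of 21252/85 but 2.5⁷ = 610.3515625 reaches it, so n = 7.

7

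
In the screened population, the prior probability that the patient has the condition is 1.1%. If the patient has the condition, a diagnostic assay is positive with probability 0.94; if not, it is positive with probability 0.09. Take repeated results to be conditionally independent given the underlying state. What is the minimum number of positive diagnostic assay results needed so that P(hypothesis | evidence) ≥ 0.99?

Prior odds: 0.011 ÷ 0.989 = 11/989.
Likelihood ratio of a positive = 0.94/0.09 = 94/9.
Target posterior odds = 0.99/0.01 = 99.
Need (11/989) × (94/9)ⁿ ≥ 99, i.e. (94/9)ⁿ ≥ 8901.
(94/9)³ = 830584/729 falls short of 8901 but (94/9)⁴ = 78074896/6561 reaches it, so n = 4.

4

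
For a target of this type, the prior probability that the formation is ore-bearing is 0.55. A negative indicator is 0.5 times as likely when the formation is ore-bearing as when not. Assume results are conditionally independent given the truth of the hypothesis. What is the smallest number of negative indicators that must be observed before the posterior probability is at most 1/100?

Prior odds: 0.55 ÷ 0.45 = 11/9.
Likelihood ratio per negative indicator = 0.5.
Target odds: 0.01 ÷ 0.99 = 1/99.
Need (11/9) × 0.5ⁿ ≤ 1/99, i.e. 0.5ⁿ ≤ 1/121.
0.5⁶ = 0.015625 is still above 1/121 but 0.5⁷ = 0.0078125 is at or below it, so n = 7.

7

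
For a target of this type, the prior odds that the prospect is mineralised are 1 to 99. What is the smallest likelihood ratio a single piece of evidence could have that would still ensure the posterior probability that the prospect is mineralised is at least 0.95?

Prior odds = 1/99.
Target odds = 0.95/0.05 = 19.
Required Bayes factor = 19 ÷ (1/99) = 1881.

1881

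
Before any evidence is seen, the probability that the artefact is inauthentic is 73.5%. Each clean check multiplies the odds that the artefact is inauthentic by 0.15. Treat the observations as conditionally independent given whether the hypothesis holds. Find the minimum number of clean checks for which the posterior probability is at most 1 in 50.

3

Prior odds: 0.735 ÷ 0.265 = 147/53.
Likelihood ratio per clean check = 0.15.
Target posterior odds = 0.02/0.98 = 1/49.
Need (147/53) × 0.15ⁿ ≤ 1/49, i.e. 0.15ⁿ ≤ 53/7203.
0.15² = 0.0225 is still above 53/7203 but 0.15³ = 0.003375 is at or below it, so n = 3.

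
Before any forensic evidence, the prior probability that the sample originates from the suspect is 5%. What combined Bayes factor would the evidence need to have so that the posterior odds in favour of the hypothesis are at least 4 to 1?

76

Prior odds = 0.05/0.95 = 1/19.
Target odds = 4.
Required Bayes factor = 4 ÷ (1/19) = 76.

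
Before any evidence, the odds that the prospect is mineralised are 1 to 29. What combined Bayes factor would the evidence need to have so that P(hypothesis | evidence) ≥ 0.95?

Prior odds = 1/29.
Target odds = 0.95/0.05 = 19.
Required Bayes factor = 19 ÷ (1/29) = 551.

551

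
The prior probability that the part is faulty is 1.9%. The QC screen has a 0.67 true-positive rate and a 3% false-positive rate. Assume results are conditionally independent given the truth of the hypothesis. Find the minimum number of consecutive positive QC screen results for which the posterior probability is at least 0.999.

Prior odds: 0.019 ÷ 0.981 = 19/981.
Likelihood ratio of a positive result = 0.67/0.03 = 67/3.
Target posterior odds = 0.999/0.001 = 999.
Require (67/3)ⁿ ≥ 999 ÷ (19/981) = 980019/19.
(67/3)³ = 300763/27 falls short of 980019/19 but (67/3)⁴ = 20151121/81 reaches it, so n = 4.

4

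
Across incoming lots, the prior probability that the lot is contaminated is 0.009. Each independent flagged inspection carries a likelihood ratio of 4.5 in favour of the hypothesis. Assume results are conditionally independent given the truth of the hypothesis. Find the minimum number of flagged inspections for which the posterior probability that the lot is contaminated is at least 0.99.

Prior odds: 0.009 ÷ 0.991 = 9/991.
Likelihood ratio per flagged inspection = 4.5.
Target odds: 0.99 ÷ 0.01 = 99.
Require 4.5ⁿ ≥ 99 ÷ (9/991) = 10901.
4.5⁶ = 8303.765625 falls short of 10901 but 4.5⁷ = 4782969/128 reaches it, so n = 7.

7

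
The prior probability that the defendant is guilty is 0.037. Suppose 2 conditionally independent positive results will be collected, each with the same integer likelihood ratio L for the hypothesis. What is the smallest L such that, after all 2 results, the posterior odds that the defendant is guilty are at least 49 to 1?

36

Prior odds = 0.037/0.963 = 37/963.
Target odds = 49.
Need L² ≥ 49 ÷ (37/963) = 47187/37.
35² = 1225 < 47187/37 ≤ 1296 = 36², so L = 36.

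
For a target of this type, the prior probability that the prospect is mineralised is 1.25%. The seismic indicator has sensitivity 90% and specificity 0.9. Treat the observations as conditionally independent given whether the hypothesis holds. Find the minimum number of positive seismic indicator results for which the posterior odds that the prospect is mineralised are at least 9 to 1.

3

Prior odds: 0.0125 ÷ 0.9875 = 1/79.
False-positive rate = 1 − 0.9 = 0.1; likelihood ratio of a positive = 0.9/0.1 = 9.
Target odds = 9.
Require 9ⁿ ≥ 9 ÷ (1/79) = 711.
9² = 81 falls short of 711 but 9³ = 729 reaches it, so n = 3.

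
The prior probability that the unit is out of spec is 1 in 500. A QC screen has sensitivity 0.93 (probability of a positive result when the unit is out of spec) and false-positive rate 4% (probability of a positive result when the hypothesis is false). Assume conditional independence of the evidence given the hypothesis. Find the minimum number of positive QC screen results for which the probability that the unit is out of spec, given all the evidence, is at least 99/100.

Prior odds = 0.002/0.998 = 1/499.
Likelihood ratio of a positive result = 0.93/0.04 = 23.25.
Target odds: 0.99 ÷ 0.01 = 99.
Need (1/499) × 23.25ⁿ ≥ 99, i.e. 23.25ⁿ ≥ 49401.
23.25³ = 804357/64 falls short of 49401 but 23.25⁴ = 74805201/256 reaches it, so n = 4.

4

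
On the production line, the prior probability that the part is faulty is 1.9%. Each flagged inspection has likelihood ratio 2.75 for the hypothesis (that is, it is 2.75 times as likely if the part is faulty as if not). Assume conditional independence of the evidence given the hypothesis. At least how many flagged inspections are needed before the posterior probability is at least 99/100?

9

Prior odds = 0.019/0.981 = 19/981.
Likelihood ratio per flagged inspection = 2.75.
Target posterior odds = 0.99/0.01 = 99.
Require 2.75ⁿ ≥ 99 ÷ (19/981) = 97119/19.
2.75⁸ = 214358881/65536 falls short of 97119/19 but 2.75⁹ ≈8994.86 reaches it, so n = 9.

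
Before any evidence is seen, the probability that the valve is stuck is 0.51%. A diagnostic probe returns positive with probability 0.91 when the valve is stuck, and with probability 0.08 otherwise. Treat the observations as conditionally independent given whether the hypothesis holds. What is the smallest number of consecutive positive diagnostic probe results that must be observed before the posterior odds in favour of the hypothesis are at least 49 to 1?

4

Prior odds = 0.0051/0.9949 = 51/9949.
Likelihood ratio of a positive result = 0.91/0.08 = 11.375.
Target odds = 49.
Require 11.375ⁿ ≥ 49 ÷ (51/9949) = 487501/51.
11.375³ = 753571/512 falls short of 487501/51 but 11.375⁴ = 68574961/4096 reaches it, so n = 4.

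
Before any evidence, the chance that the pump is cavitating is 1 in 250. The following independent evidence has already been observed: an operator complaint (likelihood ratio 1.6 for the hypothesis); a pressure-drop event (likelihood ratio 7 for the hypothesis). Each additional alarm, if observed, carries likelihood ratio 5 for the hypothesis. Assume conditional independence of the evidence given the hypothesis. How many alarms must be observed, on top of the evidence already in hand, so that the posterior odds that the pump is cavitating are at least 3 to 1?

Prior odds = 0.004/0.996 = 1/249.
Combined Bayes factor of the evidence already in hand = 1.6 × 7 = 11.2.
Odds after that evidence = (1/249) × 11.2 = 56/1245.
Target odds = 3.
Need 5ⁿ ≥ 3 ÷ (56/1245) = 3735/56.
5² = 25 falls short of 3735/56 but 5³ = 125 reaches it, so n = 3.

3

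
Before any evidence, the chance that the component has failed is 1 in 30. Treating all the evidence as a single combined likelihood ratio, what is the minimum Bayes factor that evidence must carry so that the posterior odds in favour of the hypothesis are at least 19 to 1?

Prior odds = (1/30)/(29/30) = 1/29.
Target odds = 19.
Required Bayes factor = 19 ÷ (1/29) = 551.

551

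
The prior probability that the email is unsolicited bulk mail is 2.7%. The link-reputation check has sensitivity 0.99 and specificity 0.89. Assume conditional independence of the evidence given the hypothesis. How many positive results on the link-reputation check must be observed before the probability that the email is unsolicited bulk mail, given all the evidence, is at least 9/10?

Prior odds = 0.027/0.973 = 27/973.
False-positive rate = 1 − 0.89 = 0.11; likelihood ratio of a positive = 0.99/0.11 = 9.
Target odds: 0.9 ÷ 0.1 = 9.
Require 9ⁿ ≥ 9 ÷ (27/973) = 973/3.
9² = 81 falls short of 973/3 but 9³ = 729 reaches it, so n = 3.

3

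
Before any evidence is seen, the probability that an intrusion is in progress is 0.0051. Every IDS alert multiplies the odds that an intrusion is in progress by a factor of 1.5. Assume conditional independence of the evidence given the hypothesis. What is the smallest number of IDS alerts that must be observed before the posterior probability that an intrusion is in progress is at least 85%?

Prior odds: 0.0051 ÷ 0.9949 = 51/9949.
Likelihood ratio per IDS alert = 1.5.
Target odds: 0.85 ÷ 0.15 = 17/3.
Need (51/9949) × 1.5ⁿ ≥ 17/3, i.e. 1.5ⁿ ≥ 9949/9.
1.5¹⁷ = 129140163/131072 falls short of 9949/9 but 1.5¹⁸ = 387420489/262144 reaches it, so n = 18.

18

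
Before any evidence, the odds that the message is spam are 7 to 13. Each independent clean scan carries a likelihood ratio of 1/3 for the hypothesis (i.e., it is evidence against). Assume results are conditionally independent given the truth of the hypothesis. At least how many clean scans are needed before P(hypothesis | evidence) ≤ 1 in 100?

4

Prior odds = 7/13.
Likelihood ratio per clean scan = 1/3.
Target odds: 0.01 ÷ 0.99 = 1/99.
Require (1/3)ⁿ ≤ 1/99 ÷ (7/13) = 13/693.
(1/3)³ = 1/27 is still above 13/693 but (1/3)⁴ = 1/81 is at or below it, so n = 4.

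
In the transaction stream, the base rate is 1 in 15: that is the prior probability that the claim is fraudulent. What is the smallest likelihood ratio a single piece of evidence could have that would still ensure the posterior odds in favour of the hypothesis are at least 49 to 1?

Prior odds = (1/15)/(14/15) = 1/14.
Target odds = 49.
Required Bayes factor = 49 ÷ (1/14) = 686.

686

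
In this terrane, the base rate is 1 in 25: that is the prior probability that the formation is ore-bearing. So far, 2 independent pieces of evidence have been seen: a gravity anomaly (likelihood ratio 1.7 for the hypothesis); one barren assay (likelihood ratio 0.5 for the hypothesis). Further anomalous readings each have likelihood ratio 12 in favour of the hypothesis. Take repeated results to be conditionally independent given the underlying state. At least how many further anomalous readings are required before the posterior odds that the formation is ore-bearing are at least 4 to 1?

2

Prior odds = 0.04/0.96 = 1/24.
Combined Bayes factor of the evidence already in hand = 1.7 × 0.5 = 0.85.
Odds after that evidence = (1/24) × 0.85 = 17/480.
Target odds = 4.
Need 12ⁿ ≥ 4 ÷ (17/480) = 1920/17.
12¹ = 12 falls short of 1920/17 but 12² = 144 reaches it, so n = 2.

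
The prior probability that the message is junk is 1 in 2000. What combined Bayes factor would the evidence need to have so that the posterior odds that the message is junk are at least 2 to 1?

3998

Prior odds = 0.0005/0.9995 = 1/1999.
Target odds = 2.
Required Bayes factor = 2 ÷ (1/1999) = 3998.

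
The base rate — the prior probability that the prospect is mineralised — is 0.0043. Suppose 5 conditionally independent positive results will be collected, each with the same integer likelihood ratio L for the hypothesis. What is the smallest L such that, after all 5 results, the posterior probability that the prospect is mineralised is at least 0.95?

6

Prior odds = 0.0043/0.9957 = 43/9957.
Target odds = 0.95/0.05 = 19.
Need L⁵ ≥ 19 ÷ (43/9957) = 189183/43.
5⁵ = 3125 < 189183/43 ≤ 7776 = 6⁵, so L = 6.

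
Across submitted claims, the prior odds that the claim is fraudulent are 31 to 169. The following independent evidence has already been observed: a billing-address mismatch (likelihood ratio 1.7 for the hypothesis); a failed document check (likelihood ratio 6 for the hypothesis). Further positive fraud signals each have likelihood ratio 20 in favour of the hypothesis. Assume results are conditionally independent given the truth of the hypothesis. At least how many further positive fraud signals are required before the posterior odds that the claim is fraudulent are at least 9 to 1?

Prior odds = 31/169.
Combined Bayes factor of the evidence already in hand = 1.7 × 6 = 10.2.
Odds after that evidence = (31/169) × 10.2 = 1581/845.
Target odds = 9.
Need 20ⁿ ≥ 9 ÷ (1581/845) = 2535/527.
20¹ = 20, which meets the required 2535/527; so n = 1.

1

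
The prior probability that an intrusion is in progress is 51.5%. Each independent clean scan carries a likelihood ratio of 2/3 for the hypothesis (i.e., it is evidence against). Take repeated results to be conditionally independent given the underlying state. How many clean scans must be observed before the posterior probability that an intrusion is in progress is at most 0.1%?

18

Prior odds = 0.515/0.485 = 103/97.
Likelihood ratio per clean scan = 2/3.
Target odds: 0.001 ÷ 0.999 = 1/999.
Need (103/97) × (2/3)ⁿ ≤ 1/999, i.e. (2/3)ⁿ ≤ 97/102897.
(2/3)¹⁷ = 131072/129140163 is still above 97/102897 but (2/3)¹⁸ = 262144/387420489 is at or below it, so n = 18.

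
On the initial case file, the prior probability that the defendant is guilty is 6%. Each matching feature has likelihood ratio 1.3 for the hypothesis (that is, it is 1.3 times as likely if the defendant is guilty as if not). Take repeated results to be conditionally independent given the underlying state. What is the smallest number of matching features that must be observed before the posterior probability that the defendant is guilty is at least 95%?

22

Prior odds: 0.06 ÷ 0.94 = 3/47.
Likelihood ratio per matching feature = 1.3.
Target posterior odds = 0.95/0.05 = 19.
Require 1.3ⁿ ≥ 19 ÷ (3/47) = 893/3.
1.3²¹ ≈247.065 falls short of 893/3 but 1.3²² ≈321.184 reaches it, so n = 22.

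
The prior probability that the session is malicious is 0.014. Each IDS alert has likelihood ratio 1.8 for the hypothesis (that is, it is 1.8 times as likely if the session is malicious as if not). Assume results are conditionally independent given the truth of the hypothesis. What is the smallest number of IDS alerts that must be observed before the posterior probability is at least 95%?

Prior odds: 0.014 ÷ 0.986 = 7/493.
Likelihood ratio per IDS alert = 1.8.
Target posterior odds = 0.95/0.05 = 19.
Need (7/493) × 1.8ⁿ ≥ 19, i.e. 1.8ⁿ ≥ 9367/7.
1.8¹² ≈1156.83 falls short of 9367/7 but 1.8¹³ ≈2082.3 reaches it, so n = 13.

13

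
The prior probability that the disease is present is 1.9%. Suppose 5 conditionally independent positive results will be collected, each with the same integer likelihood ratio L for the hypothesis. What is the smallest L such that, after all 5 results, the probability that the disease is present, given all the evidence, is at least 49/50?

Prior odds = 0.019/0.981 = 19/981.
Target odds = 0.98/0.02 = 49.
Need L⁵ ≥ 49 ÷ (19/981) = 48069/19.
4⁵ = 1024 < 48069/19 ≤ 3125 = 5⁵, so L = 5.

5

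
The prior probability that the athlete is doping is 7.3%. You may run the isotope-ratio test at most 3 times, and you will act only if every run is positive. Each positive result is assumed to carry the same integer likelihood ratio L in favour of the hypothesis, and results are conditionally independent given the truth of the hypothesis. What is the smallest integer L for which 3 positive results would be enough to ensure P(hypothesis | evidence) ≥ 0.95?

7

Prior odds = 0.073/0.927 = 73/927.
Target odds = 0.95/0.05 = 19.
Need L³ ≥ 19 ÷ (73/927) = 17613/73.
6³ = 216 < 17613/73 ≤ 343 = 7³, so L = 7.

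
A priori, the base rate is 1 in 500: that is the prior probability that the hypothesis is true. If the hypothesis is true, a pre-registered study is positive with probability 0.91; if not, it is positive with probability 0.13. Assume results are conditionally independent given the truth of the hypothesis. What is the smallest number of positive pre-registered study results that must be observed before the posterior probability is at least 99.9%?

7

Prior odds: 0.002 ÷ 0.998 = 1/499.
Likelihood ratio of a positive = 0.91/0.13 = 7.
Target odds: 0.999 ÷ 0.001 = 999.
Require 7ⁿ ≥ 999 ÷ (1/499) = 498501.
7⁶ = 117649 falls short of 498501 but 7⁷ = 823543 reaches it, so n = 7.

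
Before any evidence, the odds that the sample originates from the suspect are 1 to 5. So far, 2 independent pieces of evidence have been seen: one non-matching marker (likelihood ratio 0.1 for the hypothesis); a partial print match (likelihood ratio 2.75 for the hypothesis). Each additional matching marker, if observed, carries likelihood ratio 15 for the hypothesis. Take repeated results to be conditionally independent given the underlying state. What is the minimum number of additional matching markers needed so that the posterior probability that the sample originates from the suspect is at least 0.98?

Prior odds = 0.2.
Combined Bayes factor of the evidence already in hand = 0.1 × 2.75 = 0.275.
Odds after that evidence = 0.2 × 0.275 = 0.055.
Target odds = 0.98/0.02 = 49.
Need 15ⁿ ≥ 49 ÷ 0.055 = 9800/11.
15² = 225 falls short of 9800/11 but 15³ = 3375 reaches it, so n = 3.

3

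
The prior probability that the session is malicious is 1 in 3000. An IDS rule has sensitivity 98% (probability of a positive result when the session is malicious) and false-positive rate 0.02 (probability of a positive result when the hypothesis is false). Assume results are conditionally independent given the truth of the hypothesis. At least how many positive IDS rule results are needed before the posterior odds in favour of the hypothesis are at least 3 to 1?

3

Prior odds = (1/3000)/(2999/3000) = 1/2999.
Likelihood ratio of a positive result = 0.98/0.02 = 49.
Target odds = 3.
Need (1/2999) × 49ⁿ ≥ 3, i.e. 49ⁿ ≥ 8997.
49² = 2401 falls short of 8997 but 49³ = 117649 reaches it, so n = 3.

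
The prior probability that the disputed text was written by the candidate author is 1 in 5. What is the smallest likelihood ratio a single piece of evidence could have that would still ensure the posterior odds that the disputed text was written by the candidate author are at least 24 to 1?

96

Prior odds = 0.2/0.8 = 0.25.
Target odds = 24.
Required Bayes factor = 24 ÷ 0.25 = 96.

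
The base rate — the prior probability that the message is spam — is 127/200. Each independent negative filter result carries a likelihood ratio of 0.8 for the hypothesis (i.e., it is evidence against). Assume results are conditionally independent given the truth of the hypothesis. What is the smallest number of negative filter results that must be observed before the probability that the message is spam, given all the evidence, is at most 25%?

Prior odds: 0.635 ÷ 0.365 = 127/73.
Likelihood ratio per negative filter result = 0.8.
Target odds: 0.25 ÷ 0.75 = 1/3.
Require 0.8ⁿ ≤ 1/3 ÷ (127/73) = 73/381.
0.8⁷ = 16384/78125 is still above 73/381 but 0.8⁸ = 65536/390625 is at or below it, so n = 8.

8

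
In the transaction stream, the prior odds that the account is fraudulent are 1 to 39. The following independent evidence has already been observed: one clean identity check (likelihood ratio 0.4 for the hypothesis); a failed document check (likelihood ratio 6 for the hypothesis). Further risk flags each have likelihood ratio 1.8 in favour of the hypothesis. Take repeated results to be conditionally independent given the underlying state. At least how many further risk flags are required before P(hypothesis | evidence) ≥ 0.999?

17

Prior odds = 1/39.
Combined Bayes factor of the evidence already in hand = 0.4 × 6 = 2.4.
Odds after that evidence = (1/39) × 2.4 = 4/65.
Target odds = 0.999/0.001 = 999.
Need 1.8ⁿ ≥ 999 ÷ (4/65) = 16233.75.
1.8¹⁶ ≈12144 falls short of 16233.75 but 1.8¹⁷ ≈21859.1 reaches it, so n = 17.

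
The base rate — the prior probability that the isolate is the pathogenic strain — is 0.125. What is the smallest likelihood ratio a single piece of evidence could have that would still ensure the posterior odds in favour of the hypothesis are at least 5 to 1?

35

Prior odds = 0.125/0.875 = 1/7.
Target odds = 5.
Required Bayes factor = 5 ÷ (1/7) = 35.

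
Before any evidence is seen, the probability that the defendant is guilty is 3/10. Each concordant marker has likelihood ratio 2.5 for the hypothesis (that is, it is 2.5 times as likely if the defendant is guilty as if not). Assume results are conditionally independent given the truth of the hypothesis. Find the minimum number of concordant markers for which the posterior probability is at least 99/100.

Prior odds: 0.3 ÷ 0.7 = 3/7.
Likelihood ratio per concordant marker = 2.5.
Target posterior odds = 0.99/0.01 = 99.
Require 2.5ⁿ ≥ 99 ÷ (3/7) = 231.
2.5⁵ = 97.65625 falls short of 231 but 2.5⁶ = 244.140625 reaches it, so n = 6.

6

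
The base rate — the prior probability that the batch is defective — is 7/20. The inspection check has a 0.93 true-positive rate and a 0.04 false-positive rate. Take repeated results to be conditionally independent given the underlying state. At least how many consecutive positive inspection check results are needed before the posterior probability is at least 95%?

Prior odds = 0.35/0.65 = 7/13.
Likelihood ratio of a positive result = 0.93/0.04 = 23.25.
Target odds: 0.95 ÷ 0.05 = 19.
Need (7/13) × 23.25ⁿ ≥ 19, i.e. 23.25ⁿ ≥ 247/7.
23.25¹ = 23.25 falls short of 247/7 but 23.25² = 540.5625 reaches it, so n = 2.

2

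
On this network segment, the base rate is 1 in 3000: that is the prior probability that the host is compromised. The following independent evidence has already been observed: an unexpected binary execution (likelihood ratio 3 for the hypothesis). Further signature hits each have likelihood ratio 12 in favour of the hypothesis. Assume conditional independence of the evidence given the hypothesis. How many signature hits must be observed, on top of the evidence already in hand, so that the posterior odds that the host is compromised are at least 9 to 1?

4

Prior odds = (1/3000)/(2999/3000) = 1/2999.
Bayes factor of the evidence already in hand = 3.
Odds after that evidence = (1/2999) × 3 = 3/2999.
Target odds = 9.
Need 12ⁿ ≥ 9 ÷ (3/2999) = 8997.
12³ = 1728 falls short of 8997 but 12⁴ = 20736 reaches it, so n = 4.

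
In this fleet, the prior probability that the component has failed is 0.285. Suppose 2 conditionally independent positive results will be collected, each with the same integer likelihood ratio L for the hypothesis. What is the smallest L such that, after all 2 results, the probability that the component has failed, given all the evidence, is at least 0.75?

3

Prior odds = 0.285/0.715 = 57/143.
Target odds = 0.75/0.25 = 3.
Need L² ≥ 3 ÷ (57/143) = 143/19.
2² = 4 < 143/19 ≤ 9 = 3², so L = 3.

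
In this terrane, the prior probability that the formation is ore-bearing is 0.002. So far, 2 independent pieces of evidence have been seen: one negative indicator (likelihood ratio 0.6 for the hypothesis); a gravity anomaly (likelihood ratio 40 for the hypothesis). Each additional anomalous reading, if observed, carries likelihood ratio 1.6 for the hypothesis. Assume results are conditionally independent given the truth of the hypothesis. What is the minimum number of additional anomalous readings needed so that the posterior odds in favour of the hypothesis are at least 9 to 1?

12

Prior odds = 0.002/0.998 = 1/499.
Combined Bayes factor of the evidence already in hand = 0.6 × 40 = 24.
Odds after that evidence = (1/499) × 24 = 24/499.
Target odds = 9.
Need 1.6ⁿ ≥ 9 ÷ (24/499) = 187.125.
1.6¹¹ ≈175.922 falls short of 187.125 but 1.6¹² ≈281.475 reaches it, so n = 12.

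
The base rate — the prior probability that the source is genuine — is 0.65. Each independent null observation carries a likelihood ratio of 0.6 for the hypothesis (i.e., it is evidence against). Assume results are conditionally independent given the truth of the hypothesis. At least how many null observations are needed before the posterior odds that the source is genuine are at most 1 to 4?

Prior odds = 0.65/0.35 = 13/7.
Likelihood ratio per null observation = 0.6.
Target odds = 0.25.
Need (13/7) × 0.6ⁿ ≤ 0.25, i.e. 0.6ⁿ ≤ 7/52.
0.6³ = 0.216 is still above 7/52 but 0.6⁴ = 0.1296 is at or below it, so n = 4.

4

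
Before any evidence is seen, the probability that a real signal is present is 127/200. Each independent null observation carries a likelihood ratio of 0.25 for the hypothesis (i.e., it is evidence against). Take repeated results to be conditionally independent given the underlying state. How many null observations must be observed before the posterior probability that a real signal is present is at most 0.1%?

6

Prior odds: 0.635 ÷ 0.365 = 127/73.
Likelihood ratio per null observation = 0.25.
Target posterior odds = 0.001/0.999 = 1/999.
Need (127/73) × 0.25ⁿ ≤ 1/999, i.e. 0.25ⁿ ≤ 73/126873.
0.25⁵ = 1/1024 is still above 73/126873 but 0.25⁶ = 1/4096 is at or below it, so n = 6.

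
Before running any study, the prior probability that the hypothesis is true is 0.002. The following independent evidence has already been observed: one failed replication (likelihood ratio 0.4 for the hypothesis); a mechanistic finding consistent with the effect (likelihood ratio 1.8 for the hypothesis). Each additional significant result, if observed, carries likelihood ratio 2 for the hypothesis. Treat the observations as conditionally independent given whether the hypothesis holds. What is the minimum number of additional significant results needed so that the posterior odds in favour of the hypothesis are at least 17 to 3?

Prior odds = 0.002/0.998 = 1/499.
Combined Bayes factor of the evidence already in hand = 0.4 × 1.8 = 0.72.
Odds after that evidence = (1/499) × 0.72 = 18/12475.
Target odds = 17/3.
Need 2ⁿ ≥ 17/3 ÷ (18/12475) = 212075/54.
2¹¹ = 2048 falls short of 212075/54 but 2¹² = 4096 reaches it, so n = 12.

12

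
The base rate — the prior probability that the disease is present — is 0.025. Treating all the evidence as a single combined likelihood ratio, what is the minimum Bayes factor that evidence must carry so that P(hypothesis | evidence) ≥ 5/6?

Prior odds = 0.025/0.975 = 1/39.
Target odds = (5/6)/(1/6) = 5.
Required Bayes factor = 5 ÷ (1/39) = 195.

195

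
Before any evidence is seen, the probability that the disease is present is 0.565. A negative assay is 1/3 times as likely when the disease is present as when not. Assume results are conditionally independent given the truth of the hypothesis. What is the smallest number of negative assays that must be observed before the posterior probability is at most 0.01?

5

Prior odds: 0.565 ÷ 0.435 = 113/87.
Likelihood ratio per negative assay = 1/3.
Target odds: 0.01 ÷ 0.99 = 1/99.
Require (1/3)ⁿ ≤ 1/99 ÷ (113/87) = 29/3729.
(1/3)⁴ = 1/81 is still above 29/3729 but (1/3)⁵ = 1/243 is at or below it, so n = 5.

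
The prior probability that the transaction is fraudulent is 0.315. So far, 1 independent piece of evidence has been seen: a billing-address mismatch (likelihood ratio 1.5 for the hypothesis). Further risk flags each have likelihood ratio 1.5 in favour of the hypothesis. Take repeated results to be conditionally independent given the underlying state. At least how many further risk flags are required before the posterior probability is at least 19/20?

Prior odds = 0.315/0.685 = 63/137.
Bayes factor of the evidence already in hand = 1.5.
Odds after that evidence = (63/137) × 1.5 = 189/274.
Target odds = 0.95/0.05 = 19.
Need 1.5ⁿ ≥ 19 ÷ (189/274) = 5206/189.
1.5⁸ = 25.62890625 falls short of 5206/189 but 1.5⁹ = 19683/512 reaches it, so n = 9.

9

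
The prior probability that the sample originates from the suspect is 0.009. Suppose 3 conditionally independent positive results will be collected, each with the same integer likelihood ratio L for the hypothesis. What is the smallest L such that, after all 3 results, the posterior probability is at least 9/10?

Prior odds = 0.009/0.991 = 9/991.
Target odds = 0.9/0.1 = 9.
Need L³ ≥ 9 ÷ (9/991) = 991.
9³ = 729 < 991 ≤ 1000 = 10³, so L = 10.

10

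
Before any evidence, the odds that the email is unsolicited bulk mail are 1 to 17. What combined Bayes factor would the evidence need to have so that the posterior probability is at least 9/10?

Prior odds = 1/17.
Target odds = 0.9/0.1 = 9.
Required Bayes factor = 9 ÷ (1/17) = 153.

153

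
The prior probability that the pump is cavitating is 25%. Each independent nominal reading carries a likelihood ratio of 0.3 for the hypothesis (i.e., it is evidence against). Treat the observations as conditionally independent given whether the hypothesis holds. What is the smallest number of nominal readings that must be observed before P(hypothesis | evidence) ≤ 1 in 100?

3

Prior odds: 0.25 ÷ 0.75 = 1/3.
Likelihood ratio per nominal reading = 0.3.
Target odds: 0.01 ÷ 0.99 = 1/99.
Need (1/3) × 0.3ⁿ ≤ 1/99, i.e. 0.3ⁿ ≤ 1/33.
0.3² = 0.09 is still above 1/33 but 0.3³ = 0.027 is at or below it, so n = 3.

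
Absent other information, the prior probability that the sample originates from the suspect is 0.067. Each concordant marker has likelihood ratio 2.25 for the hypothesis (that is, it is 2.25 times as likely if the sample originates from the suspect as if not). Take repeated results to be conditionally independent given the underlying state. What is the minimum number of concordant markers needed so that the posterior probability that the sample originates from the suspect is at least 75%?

Prior odds: 0.067 ÷ 0.933 = 67/933.
Likelihood ratio per concordant marker = 2.25.
Target posterior odds = 0.75/0.25 = 3.
Need (67/933) × 2.25ⁿ ≥ 3, i.e. 2.25ⁿ ≥ 2799/67.
2.25⁴ = 25.62890625 falls short of 2799/67 but 2.25⁵ = 59049/1024 reaches it, so n = 5.

5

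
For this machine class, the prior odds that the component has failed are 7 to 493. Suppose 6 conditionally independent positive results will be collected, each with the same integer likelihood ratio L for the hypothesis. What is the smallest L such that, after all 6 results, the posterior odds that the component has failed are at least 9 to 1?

3

Prior odds = 7/493.
Target odds = 9.
Need L⁶ ≥ 9 ÷ (7/493) = 4437/7.
2⁶ = 64 < 4437/7 ≤ 729 = 3⁶, so L = 3.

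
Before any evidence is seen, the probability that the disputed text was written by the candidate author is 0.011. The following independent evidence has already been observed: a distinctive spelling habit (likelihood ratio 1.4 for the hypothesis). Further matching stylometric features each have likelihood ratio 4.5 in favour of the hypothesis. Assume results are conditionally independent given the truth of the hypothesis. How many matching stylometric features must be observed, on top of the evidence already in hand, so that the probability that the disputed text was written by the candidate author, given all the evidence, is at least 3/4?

4

Prior odds = 0.011/0.989 = 11/989.
Bayes factor of the evidence already in hand = 1.4.
Odds after that evidence = (11/989) × 1.4 = 77/4945.
Target odds = 0.75/0.25 = 3.
Need 4.5ⁿ ≥ 3 ÷ (77/4945) = 14835/77.
4.5³ = 91.125 falls short of 14835/77 but 4.5⁴ = 410.0625 reaches it, so n = 4.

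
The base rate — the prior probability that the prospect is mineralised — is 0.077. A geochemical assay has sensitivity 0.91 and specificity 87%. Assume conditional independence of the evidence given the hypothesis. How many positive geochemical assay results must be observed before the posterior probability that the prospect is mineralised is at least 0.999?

5

Prior odds = 0.077/0.923 = 77/923.
False-positive rate = 1 − 0.87 = 0.13; likelihood ratio of a positive = 0.91/0.13 = 7.
Target posterior odds = 0.999/0.001 = 999.
Need (77/923) × 7ⁿ ≥ 999, i.e. 7ⁿ ≥ 922077/77.
7⁴ = 2401 falls short of 922077/77 but 7⁵ = 16807 reaches it, so n = 5.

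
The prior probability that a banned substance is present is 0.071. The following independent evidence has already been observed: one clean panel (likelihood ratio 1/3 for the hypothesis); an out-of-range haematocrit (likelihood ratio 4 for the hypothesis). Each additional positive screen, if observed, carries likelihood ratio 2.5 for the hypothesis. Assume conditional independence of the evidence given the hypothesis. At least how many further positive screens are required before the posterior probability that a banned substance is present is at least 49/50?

7

Prior odds = 0.071/0.929 = 71/929.
Combined Bayes factor of the evidence already in hand = (1/3) × 4 = 4/3.
Odds after that evidence = (71/929) × 4/3 = 284/2787.
Target odds = 0.98/0.02 = 49.
Need 2.5ⁿ ≥ 49 ÷ (284/2787) = 136563/284.
2.5⁶ = 244.140625 falls short of 136563/284 but 2.5⁷ = 610.3515625 reaches it, so n = 7.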